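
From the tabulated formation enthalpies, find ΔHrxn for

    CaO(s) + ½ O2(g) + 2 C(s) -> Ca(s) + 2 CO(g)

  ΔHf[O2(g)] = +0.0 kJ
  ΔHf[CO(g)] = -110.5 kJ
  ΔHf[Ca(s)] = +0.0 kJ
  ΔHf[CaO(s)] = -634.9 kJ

ΔHrxn = 413.9 kJ

Products: 1·(+0.0) + 2·(-110.5) = -221.0
Reactants: 1·(-634.9) + 1/2·(+0.0) + 2·(+0.0) = -634.9
ΔHrxn = (-221.0) − (-634.9) = 413.9 kJ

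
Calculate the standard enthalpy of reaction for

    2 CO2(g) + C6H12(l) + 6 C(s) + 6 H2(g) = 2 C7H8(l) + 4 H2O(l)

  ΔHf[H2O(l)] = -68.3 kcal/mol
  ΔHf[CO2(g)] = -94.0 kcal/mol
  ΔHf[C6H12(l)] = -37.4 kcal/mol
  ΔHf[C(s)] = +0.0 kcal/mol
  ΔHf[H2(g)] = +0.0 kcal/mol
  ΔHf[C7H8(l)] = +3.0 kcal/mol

ΔH° = -41.8 kcal/mol

Products: 2·(+3.0) + 4·(-68.3) = -267.2
Reactants: 2·(-94.0) + 1·(-37.4) + 6·(+0.0) + 6·(+0.0) = -225.4
ΔH° = (-267.2) − (-225.4) = -41.8 kcal/mol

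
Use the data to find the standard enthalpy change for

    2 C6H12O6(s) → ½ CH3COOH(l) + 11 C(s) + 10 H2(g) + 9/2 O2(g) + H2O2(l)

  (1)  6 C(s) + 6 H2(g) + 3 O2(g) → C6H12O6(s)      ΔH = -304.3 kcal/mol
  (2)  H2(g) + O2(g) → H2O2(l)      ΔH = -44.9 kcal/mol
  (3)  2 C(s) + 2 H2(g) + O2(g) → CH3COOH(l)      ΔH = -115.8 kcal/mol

ΔH = 505.8 kcal/mol

(1) reversed and × 2: (-2)·(-304.3) = +608.6 kcal/mol
(2) as written: -44.9 kcal/mol
(3) × 1/2: (1/2)·(-115.8) = -57.9 kcal/mol
ΔH = (+608.6) + (-44.9) + (-57.9) = 505.8 kcal/mol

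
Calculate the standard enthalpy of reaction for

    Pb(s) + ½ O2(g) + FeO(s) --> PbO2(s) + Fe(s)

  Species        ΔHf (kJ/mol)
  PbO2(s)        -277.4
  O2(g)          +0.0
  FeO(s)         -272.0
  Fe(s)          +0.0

ΔHrxn = -5.4 kJ/mol

Products: 1·(-277.4) + 1·(+0.0) = -277.4
Reactants: 1·(+0.0) + 1/2·(+0.0) + 1·(-272.0) = -272.0
ΔHrxn = (-277.4) − (-272.0) = -5.4 kJ/mol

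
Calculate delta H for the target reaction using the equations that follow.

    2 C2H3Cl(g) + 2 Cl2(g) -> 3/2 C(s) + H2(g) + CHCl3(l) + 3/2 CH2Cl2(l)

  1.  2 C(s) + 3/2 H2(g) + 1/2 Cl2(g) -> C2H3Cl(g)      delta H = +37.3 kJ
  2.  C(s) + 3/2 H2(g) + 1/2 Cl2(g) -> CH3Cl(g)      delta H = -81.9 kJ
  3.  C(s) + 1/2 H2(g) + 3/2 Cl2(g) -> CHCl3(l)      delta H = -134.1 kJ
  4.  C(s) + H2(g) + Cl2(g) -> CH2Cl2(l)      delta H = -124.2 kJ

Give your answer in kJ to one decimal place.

eq. 1 reversed and × 2 (C2H3Cl(g) must end up as a reactant; ×2 to match 2 C2H3Cl(g) in the target): (-2)·(+37.3) = -74.6 kJ
eq. 2: not needed (CH3Cl(g) appears nowhere else).
eq. 3 as written (CHCl3(l) already on the product side): -134.1 kJ
eq. 4 × 3/2 (scale by 3/2 for the 3/2 CH2Cl2(l)): (3/2)·(-124.2) = -186.3 kJ
By Hess's law, delta H = (-2)·(+37.3) + (1)·(-134.1) + (3/2)·(-124.2) = -395.0 kJ

delta H = -395.0 kJ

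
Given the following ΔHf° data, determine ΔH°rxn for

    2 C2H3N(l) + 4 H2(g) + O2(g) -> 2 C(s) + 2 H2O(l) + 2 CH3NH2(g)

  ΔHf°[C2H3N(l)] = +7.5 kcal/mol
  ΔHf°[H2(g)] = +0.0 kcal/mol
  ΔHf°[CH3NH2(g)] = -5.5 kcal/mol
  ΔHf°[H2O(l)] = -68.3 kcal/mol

ΔH°rxn = Σ nΔHf°(products) − Σ nΔHf°(reactants).
Products: 2·(+0.0) + 2·(-68.3) + 2·(-5.5) = -147.6
Reactants: 2·(+7.5) + 4·(+0.0) + 1·(+0.0) = +15.0
ΔH°rxn = (-147.6) − (+15.0) = -162.6 kcal/mol

ΔH°rxn = -162.6 kcal/mol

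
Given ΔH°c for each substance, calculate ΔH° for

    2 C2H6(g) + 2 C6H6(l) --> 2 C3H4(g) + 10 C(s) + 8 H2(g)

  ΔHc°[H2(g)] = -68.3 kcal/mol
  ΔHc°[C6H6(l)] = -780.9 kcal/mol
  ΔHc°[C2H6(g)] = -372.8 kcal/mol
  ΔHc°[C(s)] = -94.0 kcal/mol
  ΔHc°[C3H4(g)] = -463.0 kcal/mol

With combustion enthalpies, reactants minus products:
= [2·(-372.8) + 2·(-780.9)] − [2·(-463.0) + 10·(-94.0) + 8·(-68.3)]
= 105.0 kcal/mol

ΔH° = 105.0 kcal/mol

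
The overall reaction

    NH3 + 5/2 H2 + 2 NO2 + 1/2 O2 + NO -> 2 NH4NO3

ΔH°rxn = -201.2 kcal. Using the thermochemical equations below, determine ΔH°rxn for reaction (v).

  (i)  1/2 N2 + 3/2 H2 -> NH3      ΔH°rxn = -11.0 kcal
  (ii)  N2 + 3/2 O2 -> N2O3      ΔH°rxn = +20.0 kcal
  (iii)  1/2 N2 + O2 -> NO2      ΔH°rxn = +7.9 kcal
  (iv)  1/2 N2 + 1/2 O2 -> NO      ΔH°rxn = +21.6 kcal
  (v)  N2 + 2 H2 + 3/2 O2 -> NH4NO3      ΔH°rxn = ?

ΔH°rxn = -87.4 kcal

(i) reversed: +11.0 kcal
(ii): not needed.
(iii) reversed and × 2: (-2)·(+7.9) = -15.8 kcal
(iv) reversed: -21.6 kcal
(v) × 2: contributes 2·x
-201.2 = (+11.0) + (-15.8) + (-21.6) + 2·x
x = (-201.2 − (-26.4)) / (2) = -87.4 kcal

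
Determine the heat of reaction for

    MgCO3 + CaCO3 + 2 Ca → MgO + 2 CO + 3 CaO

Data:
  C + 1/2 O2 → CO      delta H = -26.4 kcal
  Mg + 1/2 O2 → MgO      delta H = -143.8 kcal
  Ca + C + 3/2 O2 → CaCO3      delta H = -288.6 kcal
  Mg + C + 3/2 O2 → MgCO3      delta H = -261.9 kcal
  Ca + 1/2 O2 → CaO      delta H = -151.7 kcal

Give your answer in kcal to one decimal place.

delta H = -101.2 kcal

equation 1 × 2: (2)·(-26.4) = -52.8 kcal
equation 2 as written: -143.8 kcal
equation 3 reversed: +288.6 kcal
equation 4 reversed: +261.9 kcal
equation 5 × 3: (3)·(-151.7) = -455.1 kcal
delta H = (2)·(-26.4) + (1)·(-143.8) + (-1)·(-288.6) + (-1)·(-261.9) + (3)·(-151.7) = -101.2 kcal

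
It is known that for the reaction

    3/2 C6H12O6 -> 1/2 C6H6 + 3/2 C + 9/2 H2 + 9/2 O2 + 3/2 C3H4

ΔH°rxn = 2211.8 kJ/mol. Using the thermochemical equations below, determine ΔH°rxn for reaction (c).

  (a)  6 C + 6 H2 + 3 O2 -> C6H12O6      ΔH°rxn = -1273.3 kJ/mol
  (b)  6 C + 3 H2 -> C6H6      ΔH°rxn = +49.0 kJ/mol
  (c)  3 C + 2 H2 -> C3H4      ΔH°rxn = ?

(a) reversed and × 3/2 (C6H12O6 must end up as a reactant; ×3/2 to match 3/2 C6H12O6 in the target): (-3/2)·(-1273.3) = +1909.95 kJ/mol
(b) × 1/2 (×1/2 to match 1/2 C6H6 in the target): (1/2)·(+49.0) = +24.5 kJ/mol
(c) × 3/2 (scale by 3/2 for the 3/2 C3H4): contributes 3/2·x
+2211.8 = (+1909.95) + (+24.5) + 3/2·x
x = (+2211.8 − (+1934.45)) / (3/2) = 184.9 kJ/mol

ΔH°rxn = 184.9 kJ/mol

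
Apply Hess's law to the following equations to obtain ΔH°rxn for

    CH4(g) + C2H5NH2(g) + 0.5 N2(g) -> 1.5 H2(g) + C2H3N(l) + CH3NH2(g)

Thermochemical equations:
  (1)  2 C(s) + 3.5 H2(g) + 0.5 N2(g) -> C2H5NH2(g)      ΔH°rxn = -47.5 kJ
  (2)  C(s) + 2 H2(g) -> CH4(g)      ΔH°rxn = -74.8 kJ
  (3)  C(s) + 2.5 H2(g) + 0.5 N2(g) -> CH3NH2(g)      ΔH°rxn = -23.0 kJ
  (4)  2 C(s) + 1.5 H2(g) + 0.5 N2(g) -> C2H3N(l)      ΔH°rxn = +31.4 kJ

(1) reversed (reverse to put C2H5NH2(g) on the reactant side): +47.5 kJ
(2) reversed (CH4(g) must end up as a reactant): +74.8 kJ
(3) as written (CH3NH2(g) already on the product side): -23.0 kJ
(4) as written (C2H3N(l) already on the product side): +31.4 kJ
Summing the manipulated equations, ΔH°rxn = (+47.5) + (+74.8) + (-23.0) + (+31.4) = 130.7 kJ

ΔH°rxn = 130.7 kJ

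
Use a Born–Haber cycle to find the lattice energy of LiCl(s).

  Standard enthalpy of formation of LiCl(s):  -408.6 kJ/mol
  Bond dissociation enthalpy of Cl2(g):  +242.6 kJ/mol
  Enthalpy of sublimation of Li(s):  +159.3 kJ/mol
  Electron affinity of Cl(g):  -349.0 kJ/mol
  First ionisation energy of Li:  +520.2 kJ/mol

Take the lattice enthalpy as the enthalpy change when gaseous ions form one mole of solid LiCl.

U = -860.4 kJ/mol

ΔHf° = 1·ΔHsub + 1·(ΣIE) + 1/2·D(Cl2) + 1·EA + U
-408.6 = 1·(+159.3) + 1·(+520.2) + 1/2·(+242.6) + 1·(-349.0) + U
U = -408.6 − (+451.8) = -860.4 kJ/mol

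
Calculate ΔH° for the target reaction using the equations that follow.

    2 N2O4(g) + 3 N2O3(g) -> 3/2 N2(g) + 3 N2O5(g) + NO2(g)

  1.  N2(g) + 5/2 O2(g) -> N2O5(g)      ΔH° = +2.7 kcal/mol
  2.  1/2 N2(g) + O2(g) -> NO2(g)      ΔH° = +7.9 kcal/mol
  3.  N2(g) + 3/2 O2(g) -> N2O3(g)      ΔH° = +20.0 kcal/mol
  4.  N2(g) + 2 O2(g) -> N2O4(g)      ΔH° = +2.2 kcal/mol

eq. 1 × 3: (3)·(+2.7) = +8.1 kcal/mol
eq. 2 as written: +7.9 kcal/mol
eq. 3 reversed and × 3: (-3)·(+20.0) = -60.0 kcal/mol
eq. 4 reversed and × 2: (-2)·(+2.2) = -4.4 kcal/mol
Combining the equations, ΔH° = (3)·(+2.7) + (1)·(+7.9) + (-3)·(+20.0) + (-2)·(+2.2) = -48.4 kcal/mol

ΔH° = -48.4 kcal/mol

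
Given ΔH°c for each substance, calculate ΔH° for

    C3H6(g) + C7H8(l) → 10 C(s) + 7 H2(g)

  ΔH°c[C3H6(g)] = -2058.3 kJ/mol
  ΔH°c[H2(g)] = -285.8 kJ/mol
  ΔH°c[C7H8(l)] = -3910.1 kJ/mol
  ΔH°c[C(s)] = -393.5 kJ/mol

ΔH° = -32.8 kJ/mol

Using ΔH = Σ nΔHc°(reactants) − Σ nΔHc°(products):
= [1·(-2058.3) + 1·(-3910.1)] − [10·(-393.5) + 7·(-285.8)]
= -32.8 kJ/mol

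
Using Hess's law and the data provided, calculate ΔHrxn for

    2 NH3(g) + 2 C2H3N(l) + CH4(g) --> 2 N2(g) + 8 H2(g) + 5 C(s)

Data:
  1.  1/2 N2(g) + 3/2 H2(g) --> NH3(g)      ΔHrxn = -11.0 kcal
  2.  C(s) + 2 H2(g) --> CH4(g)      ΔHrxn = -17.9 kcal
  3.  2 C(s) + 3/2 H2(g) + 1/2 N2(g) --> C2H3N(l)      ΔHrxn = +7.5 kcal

eq. 1 reversed and × 2: (-2)·(-11.0) = +22.0 kcal
eq. 2 reversed: +17.9 kcal
eq. 3 reversed and × 2: (-2)·(+7.5) = -15.0 kcal
By Hess's law, ΔHrxn = (+22.0) + (+17.9) + (-15.0) = 24.9 kcal

ΔHrxn = 24.9 kcal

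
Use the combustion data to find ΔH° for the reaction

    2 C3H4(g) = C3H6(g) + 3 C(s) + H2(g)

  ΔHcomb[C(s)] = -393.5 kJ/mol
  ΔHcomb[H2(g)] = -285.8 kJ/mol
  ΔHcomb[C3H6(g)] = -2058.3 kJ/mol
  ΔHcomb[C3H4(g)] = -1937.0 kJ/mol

ΔH° = -349.4 kJ/mol

Using ΔH = Σ nΔHc°(reactants) − Σ nΔHc°(products):
= [2·(-1937.0)] − [1·(-2058.3) + 3·(-393.5) + 1·(-285.8)]
= -349.4 kJ/mol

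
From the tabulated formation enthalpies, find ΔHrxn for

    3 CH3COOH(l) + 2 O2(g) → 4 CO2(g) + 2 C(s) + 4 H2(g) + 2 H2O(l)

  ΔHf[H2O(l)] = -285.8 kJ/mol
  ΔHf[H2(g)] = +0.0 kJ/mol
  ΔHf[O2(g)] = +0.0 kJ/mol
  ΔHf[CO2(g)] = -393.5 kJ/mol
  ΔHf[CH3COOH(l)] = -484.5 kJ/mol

ΔHrxn = -692.1 kJ/mol

Products: 4·(-393.5) + 2·(+0.0) + 4·(+0.0) + 2·(-285.8) = -2145.6
Reactants: 3·(-484.5) + 2·(+0.0) = -1453.5
ΔHrxn = (-2145.6) − (-1453.5) = -692.1 kJ/mol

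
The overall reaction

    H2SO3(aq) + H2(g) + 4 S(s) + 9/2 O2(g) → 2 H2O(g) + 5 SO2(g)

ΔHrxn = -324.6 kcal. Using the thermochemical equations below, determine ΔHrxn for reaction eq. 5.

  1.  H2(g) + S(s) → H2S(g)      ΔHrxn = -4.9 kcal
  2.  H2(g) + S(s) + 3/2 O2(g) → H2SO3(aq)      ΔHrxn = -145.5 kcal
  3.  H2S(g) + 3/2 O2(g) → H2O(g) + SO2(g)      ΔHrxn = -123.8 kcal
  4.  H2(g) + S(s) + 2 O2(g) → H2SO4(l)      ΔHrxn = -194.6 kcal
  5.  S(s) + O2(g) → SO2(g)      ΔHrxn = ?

ΔHrxn = -70.9 kcal

eq. 1 × 2: (2)·(-4.9) = -9.8 kcal
eq. 2 reversed: +145.5 kcal
eq. 3 × 2: (2)·(-123.8) = -247.6 kcal
eq. 4: not needed.
eq. 5 × 3: contributes 3·x
-324.6 = (-9.8) + (+145.5) + (-247.6) + 3·x
x = (-324.6 − (-111.9)) / (3) = -70.9 kcal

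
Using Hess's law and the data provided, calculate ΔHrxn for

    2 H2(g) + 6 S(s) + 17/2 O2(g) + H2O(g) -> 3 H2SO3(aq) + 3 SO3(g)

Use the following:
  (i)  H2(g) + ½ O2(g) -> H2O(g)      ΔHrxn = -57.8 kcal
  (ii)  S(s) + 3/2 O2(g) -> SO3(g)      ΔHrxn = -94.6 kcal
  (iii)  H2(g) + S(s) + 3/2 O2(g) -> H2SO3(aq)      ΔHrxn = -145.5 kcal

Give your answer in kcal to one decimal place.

(i) reversed: +57.8 kcal
(ii) × 3: (3)·(-94.6) = -283.8 kcal
(iii) × 3: (3)·(-145.5) = -436.5 kcal
ΔHrxn = (-1)·(-57.8) + (3)·(-94.6) + (3)·(-145.5) = -662.5 kcal

ΔHrxn = -662.5 kcal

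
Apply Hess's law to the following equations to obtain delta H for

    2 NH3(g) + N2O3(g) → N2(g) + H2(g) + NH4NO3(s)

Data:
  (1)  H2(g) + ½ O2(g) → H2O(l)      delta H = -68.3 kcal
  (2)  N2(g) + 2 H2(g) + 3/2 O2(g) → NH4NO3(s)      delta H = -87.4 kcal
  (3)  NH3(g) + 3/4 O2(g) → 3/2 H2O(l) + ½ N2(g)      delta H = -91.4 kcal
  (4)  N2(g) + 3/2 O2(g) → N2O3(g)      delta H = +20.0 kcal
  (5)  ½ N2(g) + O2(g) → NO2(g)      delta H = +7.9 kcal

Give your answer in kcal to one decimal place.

delta H = -85.3 kcal

(1) reversed and × 3: (-3)·(-68.3) = +204.9 kcal
(2) as written (NH4NO3(s) already on the product side): -87.4 kcal
(3) × 2 (×2 to match 2 NH3(g) in the target): (2)·(-91.4) = -182.8 kcal
(4) reversed (reverse to put N2O3(g) on the reactant side): -20.0 kcal
(5): not needed (NO2(g) appears nowhere else).
delta H = (-3)·(-68.3) + (1)·(-87.4) + (2)·(-91.4) + (-1)·(+20.0) = -85.3 kcal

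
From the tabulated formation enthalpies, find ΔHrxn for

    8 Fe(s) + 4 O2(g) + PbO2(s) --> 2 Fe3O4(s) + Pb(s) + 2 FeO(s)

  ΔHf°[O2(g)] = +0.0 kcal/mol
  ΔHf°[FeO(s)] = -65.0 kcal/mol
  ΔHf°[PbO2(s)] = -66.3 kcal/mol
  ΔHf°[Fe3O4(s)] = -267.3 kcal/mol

ΔHrxn = -598.3 kcal/mol

Products: 2·(-267.3) + 1·(+0.0) + 2·(-65.0) = -664.6
Reactants: 8·(+0.0) + 4·(+0.0) + 1·(-66.3) = -66.3
ΔHrxn = (-664.6) − (-66.3) = -598.3 kcal/mol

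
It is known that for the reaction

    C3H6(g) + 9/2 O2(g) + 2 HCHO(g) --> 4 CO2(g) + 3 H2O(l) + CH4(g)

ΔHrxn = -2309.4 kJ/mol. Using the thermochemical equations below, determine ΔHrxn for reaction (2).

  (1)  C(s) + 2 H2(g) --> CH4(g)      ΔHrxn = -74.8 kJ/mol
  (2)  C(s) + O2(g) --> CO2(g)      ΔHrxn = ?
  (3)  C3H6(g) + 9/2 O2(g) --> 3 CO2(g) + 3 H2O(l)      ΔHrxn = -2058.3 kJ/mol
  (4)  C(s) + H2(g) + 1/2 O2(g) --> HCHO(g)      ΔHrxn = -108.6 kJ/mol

ΔHrxn = -393.5 kJ/mol

(1) as written (CH4(g) already on the product side): -74.8 kJ/mol
(2) as written: contributes x
(3) as written (C3H6(g) already on the reactant side): -2058.3 kJ/mol
(4) reversed and × 2 (HCHO(g) must end up as a reactant; scale by 2 for the 2 HCHO(g)): (-2)·(-108.6) = +217.2 kJ/mol
-2309.4 = (-74.8) + (-2058.3) + (+217.2) + x
x = (-2309.4 − (-1915.9)) / (1) = -393.5 kJ/mol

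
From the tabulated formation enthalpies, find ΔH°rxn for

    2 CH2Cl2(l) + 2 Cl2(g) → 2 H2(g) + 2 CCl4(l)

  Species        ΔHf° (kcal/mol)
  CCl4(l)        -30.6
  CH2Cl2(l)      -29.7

ΔH°rxn = -1.8 kcal/mol

Products: 2·(+0.0) + 2·(-30.6) = -61.2
Reactants: 2·(-29.7) + 2·(+0.0) = -59.4
ΔH°rxn = (-61.2) − (-59.4) = -1.8 kcal/mol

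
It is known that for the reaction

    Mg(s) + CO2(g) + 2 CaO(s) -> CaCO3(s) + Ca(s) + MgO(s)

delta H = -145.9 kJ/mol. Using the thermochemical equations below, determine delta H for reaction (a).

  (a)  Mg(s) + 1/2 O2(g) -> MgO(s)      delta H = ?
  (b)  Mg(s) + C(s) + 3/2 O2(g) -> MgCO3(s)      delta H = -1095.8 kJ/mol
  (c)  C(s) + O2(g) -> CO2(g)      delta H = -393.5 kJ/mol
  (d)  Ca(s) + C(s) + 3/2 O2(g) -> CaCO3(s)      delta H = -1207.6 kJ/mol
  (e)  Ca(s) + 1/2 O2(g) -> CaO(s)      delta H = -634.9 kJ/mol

delta H = -601.6 kJ/mol

(a) as written: contributes x
(b): not needed.
(c) reversed: +393.5 kJ/mol
(d) as written: -1207.6 kJ/mol
(e) reversed and × 2: (-2)·(-634.9) = +1269.8 kJ/mol
-145.9 = (+393.5) + (-1207.6) + (+1269.8) + x
x = (-145.9 − (+455.7)) / (1) = -601.6 kJ/mol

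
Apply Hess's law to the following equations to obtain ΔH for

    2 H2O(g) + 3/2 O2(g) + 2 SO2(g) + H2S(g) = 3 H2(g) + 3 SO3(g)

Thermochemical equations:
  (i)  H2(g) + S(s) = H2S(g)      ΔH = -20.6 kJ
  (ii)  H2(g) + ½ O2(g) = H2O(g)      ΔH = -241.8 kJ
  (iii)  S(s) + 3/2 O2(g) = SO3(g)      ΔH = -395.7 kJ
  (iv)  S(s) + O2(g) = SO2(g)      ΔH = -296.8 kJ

(i) reversed: +20.6 kJ
(ii) reversed and × 2: (-2)·(-241.8) = +483.6 kJ
(iii) × 3: (3)·(-395.7) = -1187.1 kJ
(iv) reversed and × 2: (-2)·(-296.8) = +593.6 kJ
Summing the manipulated equations, ΔH = (-1)·(-20.6) + (-2)·(-241.8) + (3)·(-395.7) + (-2)·(-296.8) = -89.3 kJ

ΔH = -89.3 kJ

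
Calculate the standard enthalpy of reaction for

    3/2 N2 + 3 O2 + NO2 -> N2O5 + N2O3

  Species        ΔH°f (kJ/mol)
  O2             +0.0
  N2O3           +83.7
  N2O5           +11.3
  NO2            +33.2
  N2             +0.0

ΔH°rxn = Σ nΔHf°(products) − Σ nΔHf°(reactants).
Products: 1·(+11.3) + 1·(+83.7) = +95.0
Reactants: 3/2·(+0.0) + 3·(+0.0) + 1·(+33.2) = +33.2
ΔHrxn = (+95.0) − (+33.2) = 61.8 kJ/mol

ΔHrxn = 61.8 kJ/mol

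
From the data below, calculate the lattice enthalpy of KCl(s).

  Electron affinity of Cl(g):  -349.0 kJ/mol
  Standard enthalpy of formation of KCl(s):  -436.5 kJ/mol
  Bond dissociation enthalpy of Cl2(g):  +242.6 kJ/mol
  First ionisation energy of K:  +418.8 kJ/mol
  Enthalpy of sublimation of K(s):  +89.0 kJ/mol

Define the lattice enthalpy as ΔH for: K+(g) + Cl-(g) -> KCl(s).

U = -716.6 kJ/mol

ΔHf° = 1·ΔHsub + 1·(ΣIE) + 1/2·D(Cl2) + 1·EA + U
-436.5 = 1·(+89.0) + 1·(+418.8) + 1/2·(+242.6) + 1·(-349.0) + U
U = -436.5 − (+280.1) = -716.6 kJ/mol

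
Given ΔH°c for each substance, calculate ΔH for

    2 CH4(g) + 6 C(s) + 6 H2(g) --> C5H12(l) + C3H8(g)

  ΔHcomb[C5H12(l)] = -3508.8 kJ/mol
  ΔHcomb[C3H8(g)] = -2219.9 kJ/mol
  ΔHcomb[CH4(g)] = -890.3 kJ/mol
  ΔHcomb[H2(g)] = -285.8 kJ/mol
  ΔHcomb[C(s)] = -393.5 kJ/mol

ΔH = -127.7 kJ/mol

With combustion enthalpies, reactants minus products:
= [2·(-890.3) + 6·(-393.5) + 6·(-285.8)] − [1·(-3508.8) + 1·(-2219.9)]
= -127.7 kJ/mol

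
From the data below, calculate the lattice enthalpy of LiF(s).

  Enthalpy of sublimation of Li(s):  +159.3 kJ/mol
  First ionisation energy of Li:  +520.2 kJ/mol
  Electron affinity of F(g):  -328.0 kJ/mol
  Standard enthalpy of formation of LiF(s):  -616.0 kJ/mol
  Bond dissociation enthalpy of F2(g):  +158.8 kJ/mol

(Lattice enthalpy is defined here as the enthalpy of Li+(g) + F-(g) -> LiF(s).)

U = -1046.9 kJ/mol

ΔHf° = 1·ΔHsub + 1·(ΣIE) + 1/2·D(F2) + 1·EA + U
-616.0 = 1·(+159.3) + 1·(+520.2) + 1/2·(+158.8) + 1·(-328.0) + U
U = -616.0 − (+430.9) = -1046.9 kJ/mol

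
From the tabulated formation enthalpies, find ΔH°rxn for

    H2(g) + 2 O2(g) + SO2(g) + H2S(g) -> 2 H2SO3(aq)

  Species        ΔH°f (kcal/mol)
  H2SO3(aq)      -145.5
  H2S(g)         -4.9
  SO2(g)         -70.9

ΔH°rxn = -215.2 kcal/mol

ΔH°rxn = Σ nΔHf°(products) − Σ nΔHf°(reactants).
Products: 2·(-145.5) = -291.0
Reactants: 1·(+0.0) + 2·(+0.0) + 1·(-70.9) + 1·(-4.9) = -75.8
ΔH°rxn = (-291.0) − (-75.8) = -215.2 kcal/mol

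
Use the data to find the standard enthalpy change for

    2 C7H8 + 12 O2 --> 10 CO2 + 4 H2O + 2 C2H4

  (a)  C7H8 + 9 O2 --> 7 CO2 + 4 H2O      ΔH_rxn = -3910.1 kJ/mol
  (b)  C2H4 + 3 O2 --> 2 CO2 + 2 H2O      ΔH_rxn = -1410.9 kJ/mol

(a) × 2: (2)·(-3910.1) = -7820.2 kJ/mol
(b) reversed and × 2: (-2)·(-1410.9) = +2821.8 kJ/mol
ΔH_rxn = (-7820.2) + (+2821.8) = -4998.4 kJ/mol

ΔH_rxn = -4998.4 kJ/mol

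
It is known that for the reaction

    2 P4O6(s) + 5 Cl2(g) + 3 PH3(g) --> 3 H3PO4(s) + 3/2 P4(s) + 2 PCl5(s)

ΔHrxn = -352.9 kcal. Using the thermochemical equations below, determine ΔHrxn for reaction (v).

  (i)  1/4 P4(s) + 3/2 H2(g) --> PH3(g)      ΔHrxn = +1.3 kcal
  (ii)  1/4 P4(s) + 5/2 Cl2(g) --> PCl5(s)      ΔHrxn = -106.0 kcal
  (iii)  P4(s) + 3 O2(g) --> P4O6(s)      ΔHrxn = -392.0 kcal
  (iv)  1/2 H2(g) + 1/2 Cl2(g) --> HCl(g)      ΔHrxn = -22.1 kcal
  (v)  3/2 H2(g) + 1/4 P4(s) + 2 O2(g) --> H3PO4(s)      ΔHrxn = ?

(i) reversed and × 3 (reverse to put PH3(g) on the reactant side; ×3 to match 3 PH3(g) in the target): (-3)·(+1.3) = -3.9 kcal
(ii) × 2 (×2 to match 2 PCl5(s) in the target): (2)·(-106.0) = -212.0 kcal
(iii) reversed and × 2 (P4O6(s) must end up as a reactant; ×2 to match 2 P4O6(s) in the target): (-2)·(-392.0) = +784.0 kcal
(iv): not needed (HCl(g) appears nowhere else).
(v) × 3 (scale by 3 for the 3 H3PO4(s)): contributes 3·x
-352.9 = (-3.9) + (-212.0) + (+784.0) + 3·x
x = (-352.9 − (+568.1)) / (3) = -307.0 kcal

ΔHrxn = -307.0 kcal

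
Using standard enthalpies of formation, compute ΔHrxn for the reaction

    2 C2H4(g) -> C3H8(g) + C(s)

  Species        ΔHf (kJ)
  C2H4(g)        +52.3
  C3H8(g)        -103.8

Products: 1·(-103.8) + 1·(+0.0) = -103.8
Reactants: 2·(+52.3) = +104.6
ΔHrxn = (-103.8) − (+104.6) = -208.4 kJ

ΔHrxn = -208.4 kJ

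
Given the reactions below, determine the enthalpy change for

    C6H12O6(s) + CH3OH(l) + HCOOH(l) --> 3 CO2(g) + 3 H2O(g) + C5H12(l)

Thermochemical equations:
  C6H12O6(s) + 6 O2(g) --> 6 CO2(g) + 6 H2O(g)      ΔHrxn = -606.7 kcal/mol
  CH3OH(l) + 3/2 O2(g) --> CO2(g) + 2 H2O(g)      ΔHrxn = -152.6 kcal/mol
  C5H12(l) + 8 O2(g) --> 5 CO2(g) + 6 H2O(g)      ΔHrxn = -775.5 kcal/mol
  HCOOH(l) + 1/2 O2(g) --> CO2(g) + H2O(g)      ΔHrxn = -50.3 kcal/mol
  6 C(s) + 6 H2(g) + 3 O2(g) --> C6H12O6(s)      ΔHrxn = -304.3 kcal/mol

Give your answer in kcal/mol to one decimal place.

equation 1 as written: -606.7 kcal/mol
equation 2 as written (CH3OH(l) already on the reactant side): -152.6 kcal/mol
equation 3 reversed (C5H12(l) must end up as a product): +775.5 kcal/mol
equation 4 as written (HCOOH(l) already on the reactant side): -50.3 kcal/mol
equation 5: not needed (H2(g) appears nowhere else).
ΔHrxn = (-606.7) + (-152.6) + (+775.5) + (-50.3) = -34.1 kcal/mol

ΔHrxn = -34.1 kcal/mol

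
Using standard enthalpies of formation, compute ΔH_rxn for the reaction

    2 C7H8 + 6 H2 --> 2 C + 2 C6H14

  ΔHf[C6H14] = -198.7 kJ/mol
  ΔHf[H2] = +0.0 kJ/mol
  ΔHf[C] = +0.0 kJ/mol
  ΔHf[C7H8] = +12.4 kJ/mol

ΔH°rxn = Σ nΔHf°(products) − Σ nΔHf°(reactants).
Products: 2·(+0.0) + 2·(-198.7) = -397.4
Reactants: 2·(+12.4) + 6·(+0.0) = +24.8
ΔH_rxn = (-397.4) − (+24.8) = -422.2 kJ/mol

ΔH_rxn = -422.2 kJ/mol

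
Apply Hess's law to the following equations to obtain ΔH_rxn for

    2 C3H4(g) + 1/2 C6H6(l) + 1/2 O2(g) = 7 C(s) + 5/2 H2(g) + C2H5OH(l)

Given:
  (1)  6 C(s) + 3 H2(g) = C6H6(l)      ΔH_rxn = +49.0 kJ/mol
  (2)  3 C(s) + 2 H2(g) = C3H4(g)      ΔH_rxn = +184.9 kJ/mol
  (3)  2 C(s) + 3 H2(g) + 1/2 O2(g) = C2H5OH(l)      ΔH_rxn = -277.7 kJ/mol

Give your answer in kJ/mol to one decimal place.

ΔH_rxn = -672.0 kJ/mol

(1) reversed and × 1/2 (C6H6(l) must end up as a reactant; scale by 1/2 for the 1/2 C6H6(l)): (-1/2)·(+49.0) = -24.5 kJ/mol
(2) reversed and × 2 (C3H4(g) must end up as a reactant; scale by 2 for the 2 C3H4(g)): (-2)·(+184.9) = -369.8 kJ/mol
(3) as written (C2H5OH(l) already on the product side): -277.7 kJ/mol
Since enthalpy is a state function, ΔH_rxn = (-24.5) + (-369.8) + (-277.7) = -672.0 kJ/mol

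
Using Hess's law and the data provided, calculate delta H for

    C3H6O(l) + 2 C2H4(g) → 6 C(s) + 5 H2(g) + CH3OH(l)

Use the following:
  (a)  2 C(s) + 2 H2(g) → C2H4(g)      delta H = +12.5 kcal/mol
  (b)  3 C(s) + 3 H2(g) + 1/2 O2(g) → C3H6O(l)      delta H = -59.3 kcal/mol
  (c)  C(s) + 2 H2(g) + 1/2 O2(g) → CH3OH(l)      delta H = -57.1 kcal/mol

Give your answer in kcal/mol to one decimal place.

(a) reversed and × 2 (reverse to put C2H4(g) on the reactant side; scale by 2 for the 2 C2H4(g)): (-2)·(+12.5) = -25.0 kcal/mol
(b) reversed (C3H6O(l) must end up as a reactant): +59.3 kcal/mol
(c) as written (CH3OH(l) already on the product side): -57.1 kcal/mol
delta H = (-25.0) + (+59.3) + (-57.1) = -22.8 kcal/mol

delta H = -22.8 kcal/mol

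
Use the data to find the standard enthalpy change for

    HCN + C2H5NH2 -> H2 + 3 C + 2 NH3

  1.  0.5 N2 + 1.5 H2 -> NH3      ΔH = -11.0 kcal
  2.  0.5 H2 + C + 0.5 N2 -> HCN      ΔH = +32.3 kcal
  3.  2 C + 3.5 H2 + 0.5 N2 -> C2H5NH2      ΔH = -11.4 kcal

ΔH = -42.9 kcal

eq. 1 × 2: (2)·(-11.0) = -22.0 kcal
eq. 2 reversed: -32.3 kcal
eq. 3 reversed: +11.4 kcal
ΔH = (2)·(-11.0) + (-1)·(+32.3) + (-1)·(-11.4) = -42.9 kcal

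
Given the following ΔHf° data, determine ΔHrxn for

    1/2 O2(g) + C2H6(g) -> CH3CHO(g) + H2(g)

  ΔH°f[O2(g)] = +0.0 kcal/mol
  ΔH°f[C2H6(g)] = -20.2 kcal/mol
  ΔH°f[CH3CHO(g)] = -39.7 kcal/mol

ΔH°rxn = Σ nΔHf°(products) − Σ nΔHf°(reactants).
Products: 1·(-39.7) + 1·(+0.0) = -39.7
Reactants: 1/2·(+0.0) + 1·(-20.2) = -20.2
ΔHrxn = (-39.7) − (-20.2) = -19.5 kcal/mol

ΔHrxn = -19.5 kcal/mol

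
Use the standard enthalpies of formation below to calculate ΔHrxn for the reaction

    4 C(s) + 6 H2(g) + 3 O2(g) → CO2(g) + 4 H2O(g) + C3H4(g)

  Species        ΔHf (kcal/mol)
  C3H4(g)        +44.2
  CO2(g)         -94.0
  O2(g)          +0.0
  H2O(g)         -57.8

ΔH°rxn = Σ nΔHf°(products) − Σ nΔHf°(reactants).
Products: 1·(-94.0) + 4·(-57.8) + 1·(+44.2) = -281.0
Reactants: 4·(+0.0) + 6·(+0.0) + 3·(+0.0) = +0.0
ΔHrxn = (-281.0) − (+0.0) = -281.0 kcal/mol

ΔHrxn = -281.0 kcal/mol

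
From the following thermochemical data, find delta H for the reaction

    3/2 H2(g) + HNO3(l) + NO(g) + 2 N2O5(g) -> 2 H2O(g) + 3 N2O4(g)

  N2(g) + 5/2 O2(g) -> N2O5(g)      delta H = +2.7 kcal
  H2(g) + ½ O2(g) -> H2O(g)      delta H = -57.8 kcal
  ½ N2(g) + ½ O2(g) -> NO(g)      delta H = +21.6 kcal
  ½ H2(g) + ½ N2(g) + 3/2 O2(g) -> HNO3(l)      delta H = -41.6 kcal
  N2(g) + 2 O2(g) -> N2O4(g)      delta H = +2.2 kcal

equation 1 reversed and × 2 (reverse to put N2O5(g) on the reactant side; ×2 to match 2 N2O5(g) in the target): (-2)·(+2.7) = -5.4 kcal
equation 2 × 2 (×2 to match 2 H2O(g) in the target): (2)·(-57.8) = -115.6 kcal
equation 3 reversed (NO(g) must end up as a reactant): -21.6 kcal
equation 4 reversed (HNO3(l) must end up as a reactant): +41.6 kcal
equation 5 × 3 (×3 to match 3 N2O4(g) in the target): (3)·(+2.2) = +6.6 kcal
Since enthalpy is a state function, delta H = (-5.4) + (-115.6) + (-21.6) + (+41.6) + (+6.6) = -94.4 kcal

delta H = -94.4 kcal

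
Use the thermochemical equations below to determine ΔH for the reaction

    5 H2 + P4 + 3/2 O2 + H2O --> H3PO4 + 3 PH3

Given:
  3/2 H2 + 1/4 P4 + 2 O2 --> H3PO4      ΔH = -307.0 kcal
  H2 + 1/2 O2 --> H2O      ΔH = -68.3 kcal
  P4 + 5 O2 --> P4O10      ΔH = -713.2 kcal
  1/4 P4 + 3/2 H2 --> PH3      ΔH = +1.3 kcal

ΔH = -234.8 kcal

equation 1 as written (H3PO4 already on the product side): -307.0 kcal
equation 2 reversed (H2O must end up as a reactant): +68.3 kcal
equation 3: not needed (P4O10 appears nowhere else).
equation 4 × 3 (scale by 3 for the 3 PH3): (3)·(+1.3) = +3.9 kcal
By Hess's law, ΔH = (1)·(-307.0) + (-1)·(-68.3) + (3)·(+1.3) = -234.8 kcal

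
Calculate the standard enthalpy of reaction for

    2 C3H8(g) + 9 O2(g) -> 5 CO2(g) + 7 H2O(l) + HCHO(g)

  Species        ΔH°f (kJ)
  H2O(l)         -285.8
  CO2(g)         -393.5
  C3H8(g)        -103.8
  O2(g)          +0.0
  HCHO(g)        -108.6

ΔH°rxn = Σ nΔHf°(products) − Σ nΔHf°(reactants).
Products: 5·(-393.5) + 7·(-285.8) + 1·(-108.6) = -4076.7
Reactants: 2·(-103.8) + 9·(+0.0) = -207.6
ΔH° = (-4076.7) − (-207.6) = -3869.1 kJ

ΔH° = -3869.1 kJ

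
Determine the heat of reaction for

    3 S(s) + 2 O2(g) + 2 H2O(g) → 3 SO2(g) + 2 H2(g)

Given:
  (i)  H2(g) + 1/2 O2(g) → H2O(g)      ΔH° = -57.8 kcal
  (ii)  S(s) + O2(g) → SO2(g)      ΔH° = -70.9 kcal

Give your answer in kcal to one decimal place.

ΔH° = -97.1 kcal

(i) reversed and × 2: (-2)·(-57.8) = +115.6 kcal
(ii) × 3: (3)·(-70.9) = -212.7 kcal
Combining the equations, ΔH° = (-2)·(-57.8) + (3)·(-70.9) = -97.1 kcal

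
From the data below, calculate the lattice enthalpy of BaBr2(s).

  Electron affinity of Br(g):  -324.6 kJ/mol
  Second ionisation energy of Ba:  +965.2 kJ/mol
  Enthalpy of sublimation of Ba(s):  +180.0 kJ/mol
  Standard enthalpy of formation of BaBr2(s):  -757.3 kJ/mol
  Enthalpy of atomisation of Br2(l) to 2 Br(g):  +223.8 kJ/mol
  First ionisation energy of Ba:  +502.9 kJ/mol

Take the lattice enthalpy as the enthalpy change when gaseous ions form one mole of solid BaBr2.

ΔHf° = 1·ΔHsub + 1·(ΣIE) + 1·D(Br2) + 2·EA + U
-757.3 = 1·(+180.0) + 1·(+1468.1) + 1·(+223.8) + 2·(-324.6) + U
U = -757.3 − (+1222.7) = -1980.0 kJ/mol

U = -1980.0 kJ/mol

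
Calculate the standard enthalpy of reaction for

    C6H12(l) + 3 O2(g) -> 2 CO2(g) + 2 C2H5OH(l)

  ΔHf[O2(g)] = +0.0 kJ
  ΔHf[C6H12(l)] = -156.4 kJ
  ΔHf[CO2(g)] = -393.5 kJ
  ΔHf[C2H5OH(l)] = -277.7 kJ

ΔHrxn = -1186.0 kJ

Products: 2·(-393.5) + 2·(-277.7) = -1342.4
Reactants: 1·(-156.4) + 3·(+0.0) = -156.4
ΔHrxn = (-1342.4) − (-156.4) = -1186.0 kJ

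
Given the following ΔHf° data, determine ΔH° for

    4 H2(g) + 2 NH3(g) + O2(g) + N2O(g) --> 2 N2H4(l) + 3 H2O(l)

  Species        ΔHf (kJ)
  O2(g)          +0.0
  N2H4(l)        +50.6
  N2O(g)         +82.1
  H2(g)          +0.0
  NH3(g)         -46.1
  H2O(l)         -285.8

ΔH° = -746.1 kJ

Products: 2·(+50.6) + 3·(-285.8) = -756.2
Reactants: 4·(+0.0) + 2·(-46.1) + 1·(+0.0) + 1·(+82.1) = -10.1
ΔH° = (-756.2) − (-10.1) = -746.1 kJ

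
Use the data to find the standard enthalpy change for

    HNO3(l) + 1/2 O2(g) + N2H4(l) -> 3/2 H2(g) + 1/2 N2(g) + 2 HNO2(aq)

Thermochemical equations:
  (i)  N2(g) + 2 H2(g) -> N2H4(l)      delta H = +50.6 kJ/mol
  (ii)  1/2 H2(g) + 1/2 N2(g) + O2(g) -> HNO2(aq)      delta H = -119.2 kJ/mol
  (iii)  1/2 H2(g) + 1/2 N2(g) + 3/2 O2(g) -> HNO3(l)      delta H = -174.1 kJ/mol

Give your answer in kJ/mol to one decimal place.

delta H = -114.9 kJ/mol

(i) reversed: -50.6 kJ/mol
(ii) × 2: (2)·(-119.2) = -238.4 kJ/mol
(iii) reversed: +174.1 kJ/mol
delta H = (-50.6) + (-238.4) + (+174.1) = -114.9 kJ/mol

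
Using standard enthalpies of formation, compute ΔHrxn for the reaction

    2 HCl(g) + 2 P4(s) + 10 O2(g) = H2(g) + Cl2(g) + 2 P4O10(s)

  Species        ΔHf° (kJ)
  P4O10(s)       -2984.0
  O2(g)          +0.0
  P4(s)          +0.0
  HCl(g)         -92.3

ΔHrxn = -5783.4 kJ

Products: 1·(+0.0) + 1·(+0.0) + 2·(-2984.0) = -5968.0
Reactants: 2·(-92.3) + 2·(+0.0) + 10·(+0.0) = -184.6
ΔHrxn = (-5968.0) − (-184.6) = -5783.4 kJ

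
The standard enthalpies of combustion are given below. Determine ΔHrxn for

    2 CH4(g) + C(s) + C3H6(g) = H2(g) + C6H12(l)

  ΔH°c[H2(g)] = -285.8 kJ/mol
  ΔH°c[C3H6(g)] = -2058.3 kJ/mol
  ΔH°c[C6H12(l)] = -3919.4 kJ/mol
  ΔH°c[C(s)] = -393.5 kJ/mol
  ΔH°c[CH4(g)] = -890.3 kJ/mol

ΔHrxn = -27.2 kJ/mol

With combustion enthalpies, reactants minus products:
= [2·(-890.3) + 1·(-393.5) + 1·(-2058.3)] − [1·(-285.8) + 1·(-3919.4)]
= -27.2 kJ/mol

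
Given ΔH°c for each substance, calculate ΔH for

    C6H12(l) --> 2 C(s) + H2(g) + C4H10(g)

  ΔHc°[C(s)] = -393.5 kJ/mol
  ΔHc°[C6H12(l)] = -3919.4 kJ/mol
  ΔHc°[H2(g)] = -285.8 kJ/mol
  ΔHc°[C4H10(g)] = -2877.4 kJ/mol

With combustion enthalpies, reactants minus products:
= [1·(-3919.4)] − [2·(-393.5) + 1·(-285.8) + 1·(-2877.4)]
= 30.8 kJ/mol

ΔH = 30.8 kJ/mol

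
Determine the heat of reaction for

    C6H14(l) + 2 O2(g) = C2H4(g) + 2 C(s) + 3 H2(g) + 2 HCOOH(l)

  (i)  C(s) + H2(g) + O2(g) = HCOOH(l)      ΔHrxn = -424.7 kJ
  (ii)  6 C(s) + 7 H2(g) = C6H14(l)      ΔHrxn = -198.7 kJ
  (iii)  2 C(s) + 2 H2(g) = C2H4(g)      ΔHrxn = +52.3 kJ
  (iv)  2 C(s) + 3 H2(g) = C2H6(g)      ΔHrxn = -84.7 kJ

(i) × 2: (2)·(-424.7) = -849.4 kJ
(ii) reversed: +198.7 kJ
(iii) as written: +52.3 kJ
(iv): not needed.
ΔHrxn = (2)·(-424.7) + (-1)·(-198.7) + (1)·(+52.3) = -598.4 kJ

ΔHrxn = -598.4 kJ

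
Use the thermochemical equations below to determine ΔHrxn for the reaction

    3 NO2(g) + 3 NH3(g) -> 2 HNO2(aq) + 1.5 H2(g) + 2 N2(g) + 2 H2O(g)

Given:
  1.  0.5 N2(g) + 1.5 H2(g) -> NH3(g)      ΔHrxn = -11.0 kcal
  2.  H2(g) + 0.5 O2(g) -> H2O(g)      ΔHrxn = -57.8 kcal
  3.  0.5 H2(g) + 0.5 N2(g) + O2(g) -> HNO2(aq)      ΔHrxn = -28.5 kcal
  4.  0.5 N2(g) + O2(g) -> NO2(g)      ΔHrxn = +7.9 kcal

eq. 1 reversed and × 3: (-3)·(-11.0) = +33.0 kcal
eq. 2 × 2: (2)·(-57.8) = -115.6 kcal
eq. 3 × 2: (2)·(-28.5) = -57.0 kcal
eq. 4 reversed and × 3: (-3)·(+7.9) = -23.7 kcal
By Hess's law, ΔHrxn = (-3)·(-11.0) + (2)·(-57.8) + (2)·(-28.5) + (-3)·(+7.9) = -163.3 kcal

ΔHrxn = -163.3 kcal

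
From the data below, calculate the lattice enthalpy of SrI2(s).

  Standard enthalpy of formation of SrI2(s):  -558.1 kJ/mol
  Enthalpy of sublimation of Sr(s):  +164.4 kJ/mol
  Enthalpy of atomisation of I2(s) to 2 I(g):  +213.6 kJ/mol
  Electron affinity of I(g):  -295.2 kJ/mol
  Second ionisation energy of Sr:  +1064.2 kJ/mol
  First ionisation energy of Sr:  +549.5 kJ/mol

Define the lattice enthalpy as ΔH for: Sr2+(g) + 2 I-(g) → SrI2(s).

ΔHf° = 1·ΔHsub + 1·(ΣIE) + 1·D(I2) + 2·EA + U
-558.1 = 1·(+164.4) + 1·(+1613.7) + 1·(+213.6) + 2·(-295.2) + U
U = -558.1 − (+1401.3) = -1959.4 kJ/mol

U = -1959.4 kJ/mol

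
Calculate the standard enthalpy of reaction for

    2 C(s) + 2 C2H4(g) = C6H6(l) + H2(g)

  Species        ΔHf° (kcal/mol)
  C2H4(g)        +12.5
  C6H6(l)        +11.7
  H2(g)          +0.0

ΔH°rxn = Σ nΔHf°(products) − Σ nΔHf°(reactants).
Products: 1·(+11.7) + 1·(+0.0) = +11.7
Reactants: 2·(+0.0) + 2·(+12.5) = +25.0
ΔHrxn = (+11.7) − (+25.0) = -13.3 kcal/mol

ΔHrxn = -13.3 kcal/mol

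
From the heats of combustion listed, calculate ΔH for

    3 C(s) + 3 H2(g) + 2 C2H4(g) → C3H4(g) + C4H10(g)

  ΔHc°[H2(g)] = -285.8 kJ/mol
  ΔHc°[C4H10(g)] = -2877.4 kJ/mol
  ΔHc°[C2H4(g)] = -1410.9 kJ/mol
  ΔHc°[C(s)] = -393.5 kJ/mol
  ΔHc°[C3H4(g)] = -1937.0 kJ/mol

Using ΔH = Σ nΔHc°(reactants) − Σ nΔHc°(products):
= [3·(-393.5) + 3·(-285.8) + 2·(-1410.9)] − [1·(-1937.0) + 1·(-2877.4)]
= -45.3 kJ/mol

ΔH = -45.3 kJ/mol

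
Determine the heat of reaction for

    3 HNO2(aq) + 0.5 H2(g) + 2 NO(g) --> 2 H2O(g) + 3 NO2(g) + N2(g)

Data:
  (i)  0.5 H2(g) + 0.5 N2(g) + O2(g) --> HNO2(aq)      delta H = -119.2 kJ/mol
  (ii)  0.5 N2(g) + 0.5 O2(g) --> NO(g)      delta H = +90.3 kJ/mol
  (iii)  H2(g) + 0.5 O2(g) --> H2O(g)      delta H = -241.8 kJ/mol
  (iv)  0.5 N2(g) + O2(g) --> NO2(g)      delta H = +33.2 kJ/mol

(i) reversed and × 3 (HNO2(aq) must end up as a reactant; scale by 3 for the 3 HNO2(aq)): (-3)·(-119.2) = +357.6 kJ/mol
(ii) reversed and × 2 (reverse to put NO(g) on the reactant side; scale by 2 for the 2 NO(g)): (-2)·(+90.3) = -180.6 kJ/mol
(iii) × 2 (×2 to match 2 H2O(g) in the target): (2)·(-241.8) = -483.6 kJ/mol
(iv) × 3 (scale by 3 for the 3 NO2(g)): (3)·(+33.2) = +99.6 kJ/mol
By Hess's law, delta H = (+357.6) + (-180.6) + (-483.6) + (+99.6) = -207.0 kJ/mol

delta H = -207.0 kJ/mol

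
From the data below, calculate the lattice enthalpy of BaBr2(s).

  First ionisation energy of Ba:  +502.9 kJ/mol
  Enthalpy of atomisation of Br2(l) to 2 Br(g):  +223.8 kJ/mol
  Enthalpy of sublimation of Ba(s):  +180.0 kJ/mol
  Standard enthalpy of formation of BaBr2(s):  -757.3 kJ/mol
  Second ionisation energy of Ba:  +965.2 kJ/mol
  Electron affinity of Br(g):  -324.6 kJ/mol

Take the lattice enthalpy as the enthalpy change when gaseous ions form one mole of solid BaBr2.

U = -1980.0 kJ/mol

ΔHf° = 1·ΔHsub + 1·(ΣIE) + 1·D(Br2) + 2·EA + U
-757.3 = 1·(+180.0) + 1·(+1468.1) + 1·(+223.8) + 2·(-324.6) + U
U = -757.3 − (+1222.7) = -1980.0 kJ/mol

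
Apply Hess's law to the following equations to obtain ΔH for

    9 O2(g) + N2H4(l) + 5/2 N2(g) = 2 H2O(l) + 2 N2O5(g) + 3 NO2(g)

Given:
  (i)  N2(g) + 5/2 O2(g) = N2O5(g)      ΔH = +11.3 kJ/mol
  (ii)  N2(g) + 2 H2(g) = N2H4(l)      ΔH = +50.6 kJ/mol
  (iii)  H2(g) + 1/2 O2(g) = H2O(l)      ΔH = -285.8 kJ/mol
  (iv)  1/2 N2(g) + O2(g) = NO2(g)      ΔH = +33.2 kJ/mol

ΔH = -500.0 kJ/mol

(i) × 2: (2)·(+11.3) = +22.6 kJ/mol
(ii) reversed: -50.6 kJ/mol
(iii) × 2: (2)·(-285.8) = -571.6 kJ/mol
(iv) × 3: (3)·(+33.2) = +99.6 kJ/mol
ΔH = (2)·(+11.3) + (-1)·(+50.6) + (2)·(-285.8) + (3)·(+33.2) = -500.0 kJ/mol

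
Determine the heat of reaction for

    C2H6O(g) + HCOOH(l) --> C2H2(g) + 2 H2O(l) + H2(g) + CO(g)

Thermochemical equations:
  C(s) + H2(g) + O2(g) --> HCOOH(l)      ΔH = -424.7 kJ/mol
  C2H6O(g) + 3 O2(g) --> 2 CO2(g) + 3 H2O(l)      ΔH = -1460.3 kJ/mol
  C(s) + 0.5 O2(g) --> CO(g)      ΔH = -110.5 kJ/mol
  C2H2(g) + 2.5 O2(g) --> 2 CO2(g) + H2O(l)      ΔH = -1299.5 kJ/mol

ΔH = 153.4 kJ/mol

equation 1 reversed (reverse to put HCOOH(l) on the reactant side): +424.7 kJ/mol
equation 2 as written (C2H6O(g) already on the reactant side): -1460.3 kJ/mol
equation 3 as written (CO(g) already on the product side): -110.5 kJ/mol
equation 4 reversed (reverse to put C2H2(g) on the product side): +1299.5 kJ/mol
Summing the manipulated equations, ΔH = (+424.7) + (-1460.3) + (-110.5) + (+1299.5) = 153.4 kJ/mol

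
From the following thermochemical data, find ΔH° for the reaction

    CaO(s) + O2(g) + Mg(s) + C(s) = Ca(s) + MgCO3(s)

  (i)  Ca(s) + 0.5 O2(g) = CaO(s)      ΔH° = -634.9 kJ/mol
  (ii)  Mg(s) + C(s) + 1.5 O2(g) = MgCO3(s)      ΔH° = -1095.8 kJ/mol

ΔH° = -460.9 kJ/mol

(i) reversed (reverse to put CaO(s) on the reactant side): +634.9 kJ/mol
(ii) as written (MgCO3(s) already on the product side): -1095.8 kJ/mol
ΔH° = (-1)·(-634.9) + (1)·(-1095.8) = -460.9 kJ/mol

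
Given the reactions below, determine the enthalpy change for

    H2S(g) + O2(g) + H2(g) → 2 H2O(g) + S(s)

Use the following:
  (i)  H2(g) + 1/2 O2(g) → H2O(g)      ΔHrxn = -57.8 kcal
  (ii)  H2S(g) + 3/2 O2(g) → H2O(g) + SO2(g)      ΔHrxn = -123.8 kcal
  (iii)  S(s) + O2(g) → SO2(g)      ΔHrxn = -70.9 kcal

(i) as written: -57.8 kcal
(ii) as written: -123.8 kcal
(iii) reversed: +70.9 kcal
By Hess's law, ΔHrxn = (1)·(-57.8) + (1)·(-123.8) + (-1)·(-70.9) = -110.7 kcal

ΔHrxn = -110.7 kcal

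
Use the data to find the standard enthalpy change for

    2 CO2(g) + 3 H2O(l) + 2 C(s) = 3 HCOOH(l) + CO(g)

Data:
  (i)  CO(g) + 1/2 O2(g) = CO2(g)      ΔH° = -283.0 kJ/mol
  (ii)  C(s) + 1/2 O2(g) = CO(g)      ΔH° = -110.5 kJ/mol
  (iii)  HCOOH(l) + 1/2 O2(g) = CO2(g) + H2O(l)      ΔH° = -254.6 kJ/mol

ΔH° = 259.8 kJ/mol

(i) as written: -283.0 kJ/mol
(ii) × 2 (scale by 2 for the 2 C(s)): (2)·(-110.5) = -221.0 kJ/mol
(iii) reversed and × 3 (reverse to put HCOOH(l) on the product side; scale by 3 for the 3 HCOOH(l)): (-3)·(-254.6) = +763.8 kJ/mol
Since enthalpy is a state function, ΔH° = (1)·(-283.0) + (2)·(-110.5) + (-3)·(-254.6) = 259.8 kJ/mol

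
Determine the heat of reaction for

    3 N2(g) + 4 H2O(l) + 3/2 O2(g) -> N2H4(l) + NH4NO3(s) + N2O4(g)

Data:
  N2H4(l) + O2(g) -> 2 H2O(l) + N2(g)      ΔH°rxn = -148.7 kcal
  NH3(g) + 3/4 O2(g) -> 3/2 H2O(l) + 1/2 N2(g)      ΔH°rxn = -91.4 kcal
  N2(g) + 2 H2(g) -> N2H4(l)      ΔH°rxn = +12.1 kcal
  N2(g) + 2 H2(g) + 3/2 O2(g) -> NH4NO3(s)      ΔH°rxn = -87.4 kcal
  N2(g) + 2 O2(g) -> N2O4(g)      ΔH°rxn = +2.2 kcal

equation 1 reversed and × 2: (-2)·(-148.7) = +297.4 kcal
equation 2: not needed (NH3(g) appears nowhere else).
equation 3 reversed: -12.1 kcal
equation 4 as written (NH4NO3(s) already on the product side): -87.4 kcal
equation 5 as written (N2O4(g) already on the product side): +2.2 kcal
ΔH°rxn = (+297.4) + (-12.1) + (-87.4) + (+2.2) = 200.1 kcal

ΔH°rxn = 200.1 kcal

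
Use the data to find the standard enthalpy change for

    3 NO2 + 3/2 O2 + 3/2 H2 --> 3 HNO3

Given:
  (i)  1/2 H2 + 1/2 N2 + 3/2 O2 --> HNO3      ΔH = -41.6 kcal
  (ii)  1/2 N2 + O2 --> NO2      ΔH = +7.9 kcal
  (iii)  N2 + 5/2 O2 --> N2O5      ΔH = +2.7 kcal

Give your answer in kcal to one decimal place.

ΔH = -148.5 kcal

(i) × 3 (×3 to match 3 HNO3 in the target): (3)·(-41.6) = -124.8 kcal
(ii) reversed and × 3 (NO2 must end up as a reactant; ×3 to match 3 NO2 in the target): (-3)·(+7.9) = -23.7 kcal
(iii): not needed (N2O5 appears nowhere else).
Combining the equations, ΔH = (3)·(-41.6) + (-3)·(+7.9) = -148.5 kcal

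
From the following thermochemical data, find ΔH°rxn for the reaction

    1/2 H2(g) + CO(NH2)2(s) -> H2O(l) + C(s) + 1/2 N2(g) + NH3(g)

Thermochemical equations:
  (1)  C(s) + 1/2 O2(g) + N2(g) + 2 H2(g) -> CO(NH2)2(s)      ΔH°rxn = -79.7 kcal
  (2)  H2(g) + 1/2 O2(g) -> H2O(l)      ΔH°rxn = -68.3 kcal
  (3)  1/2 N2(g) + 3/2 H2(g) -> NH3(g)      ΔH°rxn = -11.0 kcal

ΔH°rxn = 0.4 kcal

(1) reversed (reverse to put CO(NH2)2(s) on the reactant side): +79.7 kcal
(2) as written (H2O(l) already on the product side): -68.3 kcal
(3) as written (NH3(g) already on the product side): -11.0 kcal
ΔH°rxn = (-1)·(-79.7) + (1)·(-68.3) + (1)·(-11.0) = 0.4 kcal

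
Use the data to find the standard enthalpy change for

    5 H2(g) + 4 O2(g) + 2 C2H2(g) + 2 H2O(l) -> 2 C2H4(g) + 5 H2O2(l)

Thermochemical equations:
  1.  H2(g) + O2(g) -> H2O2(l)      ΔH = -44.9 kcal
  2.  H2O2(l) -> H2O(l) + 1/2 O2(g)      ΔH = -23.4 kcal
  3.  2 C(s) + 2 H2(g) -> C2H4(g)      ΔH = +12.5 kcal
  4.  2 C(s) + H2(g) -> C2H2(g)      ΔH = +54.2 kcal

ΔH = -171.3 kcal

eq. 1 × 3: (3)·(-44.9) = -134.7 kcal
eq. 2 reversed and × 2: (-2)·(-23.4) = +46.8 kcal
eq. 3 × 2: (2)·(+12.5) = +25.0 kcal
eq. 4 reversed and × 2: (-2)·(+54.2) = -108.4 kcal
ΔH = (-134.7) + (+46.8) + (+25.0) + (-108.4) = -171.3 kcal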